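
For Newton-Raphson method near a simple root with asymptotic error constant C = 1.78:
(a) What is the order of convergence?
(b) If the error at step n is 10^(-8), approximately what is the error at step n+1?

(a) Newton-Raphson has quadratic (order 2) convergence near simple roots.
    This means |e_{n+1}| ≈ C|e_n|².

(b) With |e_n| = 10^(-8) and C = 1.78:
    |e_{n+1}| ≈ 1.78 × (10^(-8))² = 1.78 × 10^(-16)

(a) 2 (quadratic); (b) |e_{n+1}| ≈ 1.780e-16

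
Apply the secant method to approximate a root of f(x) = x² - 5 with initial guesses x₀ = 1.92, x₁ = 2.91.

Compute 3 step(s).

f(x) = x² - 5
x₀ = 1.92, x₁ = 2.91

Secant formula: x_{n+1} = x_n - f(x_n)(x_n - x_{n-1})/(f(x_n) - f(x_{n-1}))

Iteration 1:
  f(1.920000) = -1.313600
  f(2.910000) = 3.468100
  x_2 = 2.910000 - 3.468100×(2.910000 - 1.920000)/(3.468100 - (-1.313600))
       = 2.191967
Iteration 2:
  f(2.910000) = 3.468100
  f(2.191967) = -0.195281
  x_3 = 2.191967 - (-0.195281)×(2.191967 - 2.910000)/(-0.195281 - 3.468100)
       = 2.230243
Iteration 3:
  f(2.191967) = -0.195281
  f(2.230243) = -0.026018
  x_4 = 2.230243 - (-0.026018)×(2.230243 - 2.191967)/(-0.026018 - (-0.195281))
       = 2.236126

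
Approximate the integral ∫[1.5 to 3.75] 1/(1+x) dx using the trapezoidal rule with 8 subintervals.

f(x) = 1/(1+x)
a = 1.5, b = 3.75, n = 8
h = (b - a)/n = 0.281250

Trapezoidal rule: (h/2)[f(x₀) + 2f(x₁) + 2f(x₂) + ... + f(xₙ)]

x_0 = 1.5000, f(x_0) = 0.400000, coefficient = 1
x_1 = 1.7812, f(x_1) = 0.359551, coefficient = 2
x_2 = 2.0625, f(x_2) = 0.326531, coefficient = 2
x_3 = 2.3438, f(x_3) = 0.299065, coefficient = 2
x_4 = 2.6250, f(x_4) = 0.275862, coefficient = 2
x_5 = 2.9062, f(x_5) = 0.256000, coefficient = 2
x_6 = 3.1875, f(x_6) = 0.238806, coefficient = 2
x_7 = 3.4688, f(x_7) = 0.223776, coefficient = 2
x_8 = 3.7500, f(x_8) = 0.210526, coefficient = 1

I ≈ (0.281250/2) × 4.569708 = 0.642615
Exact value: 0.641854
Error: 0.000761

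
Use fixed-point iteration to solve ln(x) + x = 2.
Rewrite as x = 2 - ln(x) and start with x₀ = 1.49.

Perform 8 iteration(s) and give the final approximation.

Equation: ln(x) + x = 2
Fixed-point form: x = 2 - ln(x)
x₀ = 1.49

x_1 = g(1.490000) = 1.601224
x_2 = g(1.601224) = 1.529232
x_3 = g(1.529232) = 1.575235
x_4 = g(1.575235) = 1.545596
x_5 = g(1.545596) = 1.564591
x_6 = g(1.564591) = 1.552376
x_7 = g(1.552376) = 1.560213
x_8 = g(1.560213) = 1.555177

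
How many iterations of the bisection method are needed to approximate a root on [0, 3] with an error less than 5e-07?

We need (b-a)/2^n ≤ 5e-07
(3 - 0)/2^n ≤ 5e-07
3/2^n ≤ 5e-07
2^n ≥ 6000000
n ≥ log₂(6000000) = 22.52
n ≥ 23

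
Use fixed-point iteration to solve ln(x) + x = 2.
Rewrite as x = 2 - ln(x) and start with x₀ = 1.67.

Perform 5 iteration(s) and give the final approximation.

Equation: ln(x) + x = 2
Fixed-point form: x = 2 - ln(x)
x₀ = 1.67

x_1 = g(1.670000) = 1.487176
x_2 = g(1.487176) = 1.603121
x_3 = g(1.603121) = 1.528048
x_4 = g(1.528048) = 1.576009
x_5 = g(1.576009) = 1.545104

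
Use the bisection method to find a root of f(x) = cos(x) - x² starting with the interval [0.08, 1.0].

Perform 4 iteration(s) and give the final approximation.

f(x) = cos(x) - x²
Initial interval: [0.08, 1.0]

Iteration 1:
  c_1 = (0.080000 + 1.000000)/2 = 0.540000
  f(c_1) = f(0.540000) = 0.566109
  f(a) × f(c) ≥ 0, new interval: [0.540000, 1.000000]
Iteration 2:
  c_2 = (0.540000 + 1.000000)/2 = 0.770000
  f(c_2) = f(0.770000) = 0.125011
  f(a) × f(c) ≥ 0, new interval: [0.770000, 1.000000]
Iteration 3:
  c_3 = (0.770000 + 1.000000)/2 = 0.885000
  f(c_3) = f(0.885000) = -0.149935
  f(a) × f(c) < 0, new interval: [0.770000, 0.885000]
Iteration 4:
  c_4 = (0.770000 + 0.885000)/2 = 0.827500
  f(c_4) = f(0.827500) = -0.008038
  f(a) × f(c) < 0, new interval: [0.770000, 0.827500]

After 4 iteration(s), the approximation is c_4 = 0.827500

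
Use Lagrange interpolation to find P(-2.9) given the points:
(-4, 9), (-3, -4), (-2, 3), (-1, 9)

Lagrange interpolation formula:
P(x) = Σ yᵢ × Lᵢ(x)
where Lᵢ(x) = Π_{j≠i} (x - xⱼ)/(xᵢ - xⱼ)

L_0(-2.9) = (-2.9 - (-3))/(-4 - (-3)) × (-2.9 - (-2))/(-4 - (-2)) × (-2.9 - (-1))/(-4 - (-1)) = -0.028500
L_1(-2.9) = (-2.9 - (-4))/(-3 - (-4)) × (-2.9 - (-2))/(-3 - (-2)) × (-2.9 - (-1))/(-3 - (-1)) = 0.940500
L_2(-2.9) = (-2.9 - (-4))/(-2 - (-4)) × (-2.9 - (-3))/(-2 - (-3)) × (-2.9 - (-1))/(-2 - (-1)) = 0.104500
L_3(-2.9) = (-2.9 - (-4))/(-1 - (-4)) × (-2.9 - (-3))/(-1 - (-3)) × (-2.9 - (-2))/(-1 - (-2)) = -0.016500

P(-2.9) = 9×L_0(-2.9) + (-4)×L_1(-2.9) + 3×L_2(-2.9) + 9×L_3(-2.9)
P(-2.9) = -3.853500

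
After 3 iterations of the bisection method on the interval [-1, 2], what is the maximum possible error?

Bisection error bound: |error| ≤ (b-a)/2^n
|error| ≤ (2 - (-1))/2^3 = 3/2^3
|error| ≤ 0.3750000000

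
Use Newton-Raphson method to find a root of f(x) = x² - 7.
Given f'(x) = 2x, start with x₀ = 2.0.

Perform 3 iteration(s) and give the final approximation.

f(x) = x² - 7
f'(x) = 2x
x₀ = 2.0

Newton-Raphson formula: x_{n+1} = x_n - f(x_n)/f'(x_n)

Iteration 1:
  f(2.000000) = -3.000000
  f'(2.000000) = 4.000000
  x_1 = 2.000000 - (-3.000000)/4.000000 = 2.750000
Iteration 2:
  f(2.750000) = 0.562500
  f'(2.750000) = 5.500000
  x_2 = 2.750000 - 0.562500/5.500000 = 2.647727
Iteration 3:
  f(2.647727) = 0.010460
  f'(2.647727) = 5.295455
  x_3 = 2.647727 - 0.010460/5.295455 = 2.645752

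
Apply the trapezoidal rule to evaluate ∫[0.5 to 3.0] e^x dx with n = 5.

f(x) = e^x
a = 0.5, b = 3.0, n = 5
h = (b - a)/n = 0.500000

Trapezoidal rule: (h/2)[f(x₀) + 2f(x₁) + 2f(x₂) + ... + f(xₙ)]

x_0 = 0.5000, f(x_0) = 1.648721, coefficient = 1
x_1 = 1.0000, f(x_1) = 2.718282, coefficient = 2
x_2 = 1.5000, f(x_2) = 4.481689, coefficient = 2
x_3 = 2.0000, f(x_3) = 7.389056, coefficient = 2
x_4 = 2.5000, f(x_4) = 12.182494, coefficient = 2
x_5 = 3.0000, f(x_5) = 20.085537, coefficient = 1

I ≈ (0.500000/2) × 75.277300 = 18.819325
Exact value: 18.436816
Error: 0.382509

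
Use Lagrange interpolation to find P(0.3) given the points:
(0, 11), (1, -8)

Lagrange interpolation formula:
P(x) = Σ yᵢ × Lᵢ(x)
where Lᵢ(x) = Π_{j≠i} (x - xⱼ)/(xᵢ - xⱼ)

L_0(0.3) = (0.3 - 1)/(0 - 1) = 0.700000
L_1(0.3) = (0.3 - 0)/(1 - 0) = 0.300000

P(0.3) = 11×L_0(0.3) + (-8)×L_1(0.3)
P(0.3) = 5.300000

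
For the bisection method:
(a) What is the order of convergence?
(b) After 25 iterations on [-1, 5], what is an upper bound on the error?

(a) Bisection has linear (order 1) convergence; the error is halved each step.

(b) Error bound = (b-a)/2^n = (5 - (-1))/2^{25}
    = 6/2^{25}

(a) 1 (linear); (b) error ≤ 1.79e-07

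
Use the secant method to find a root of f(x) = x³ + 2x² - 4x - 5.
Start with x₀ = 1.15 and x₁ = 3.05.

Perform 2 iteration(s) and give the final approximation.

f(x) = x³ + 2x² - 4x - 5
x₀ = 1.15, x₁ = 3.05

Secant formula: x_{n+1} = x_n - f(x_n)(x_n - x_{n-1})/(f(x_n) - f(x_{n-1}))

Iteration 1:
  f(1.150000) = -5.434125
  f(3.050000) = 29.777625
  x_2 = 3.050000 - 29.777625×(3.050000 - 1.150000)/(29.777625 - (-5.434125))
       = 1.443221
Iteration 2:
  f(3.050000) = 29.777625
  f(1.443221) = -3.601041
  x_3 = 1.443221 - (-3.601041)×(1.443221 - 3.050000)/(-3.601041 - 29.777625)
       = 1.616568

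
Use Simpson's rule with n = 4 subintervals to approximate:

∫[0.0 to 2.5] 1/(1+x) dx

f(x) = 1/(1+x)
a = 0.0, b = 2.5, n = 4
h = (b - a)/n = 0.625000

Simpson's rule: (h/3)[f(x₀) + 4f(x₁) + 2f(x₂) + ... + f(xₙ)]

x_0 = 0.0000, f(x_0) = 1.000000, coefficient = 1
x_1 = 0.6250, f(x_1) = 0.615385, coefficient = 4
x_2 = 1.2500, f(x_2) = 0.444444, coefficient = 2
x_3 = 1.8750, f(x_3) = 0.347826, coefficient = 4
x_4 = 2.5000, f(x_4) = 0.285714, coefficient = 1

I ≈ (0.625000/3) × 6.027446 = 1.255718
Exact value: 1.252763
Error: 0.002955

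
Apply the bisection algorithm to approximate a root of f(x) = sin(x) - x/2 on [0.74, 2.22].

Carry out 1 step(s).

f(x) = sin(x) - x/2
Initial interval: [0.74, 2.22]

Iteration 1:
  c_1 = (0.740000 + 2.220000)/2 = 1.480000
  f(c_1) = f(1.480000) = 0.255881
  f(a) × f(c) ≥ 0, new interval: [1.480000, 2.220000]

After 1 iteration(s), the approximation is c_1 = 1.480000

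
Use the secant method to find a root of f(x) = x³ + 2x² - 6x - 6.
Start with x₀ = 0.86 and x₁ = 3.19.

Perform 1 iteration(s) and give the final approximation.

f(x) = x³ + 2x² - 6x - 6
x₀ = 0.86, x₁ = 3.19

Secant formula: x_{n+1} = x_n - f(x_n)(x_n - x_{n-1})/(f(x_n) - f(x_{n-1}))

Iteration 1:
  f(0.860000) = -9.044744
  f(3.190000) = 27.673959
  x_2 = 3.190000 - 27.673959×(3.190000 - 0.860000)/(27.673959 - (-9.044744))
       = 1.433938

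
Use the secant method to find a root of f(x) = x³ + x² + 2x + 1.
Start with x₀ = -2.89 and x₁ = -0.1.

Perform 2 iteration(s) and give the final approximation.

f(x) = x³ + x² + 2x + 1
x₀ = -2.89, x₁ = -0.1

Secant formula: x_{n+1} = x_n - f(x_n)(x_n - x_{n-1})/(f(x_n) - f(x_{n-1}))

Iteration 1:
  f(-2.890000) = -20.565469
  f(-0.100000) = 0.809000
  x_2 = -0.100000 - 0.809000×(-0.100000 - (-2.890000))/(0.809000 - (-20.565469))
       = -0.205598
Iteration 2:
  f(-0.100000) = 0.809000
  f(-0.205598) = 0.622383
  x_3 = -0.205598 - 0.622383×(-0.205598 - (-0.100000))/(0.622383 - 0.809000)
       = -0.557778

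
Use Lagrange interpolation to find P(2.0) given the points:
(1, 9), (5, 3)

Lagrange interpolation formula:
P(x) = Σ yᵢ × Lᵢ(x)
where Lᵢ(x) = Π_{j≠i} (x - xⱼ)/(xᵢ - xⱼ)

L_0(2.0) = (2.0 - 5)/(1 - 5) = 0.750000
L_1(2.0) = (2.0 - 1)/(5 - 1) = 0.250000

P(2.0) = 9×L_0(2.0) + 3×L_1(2.0)
P(2.0) = 7.500000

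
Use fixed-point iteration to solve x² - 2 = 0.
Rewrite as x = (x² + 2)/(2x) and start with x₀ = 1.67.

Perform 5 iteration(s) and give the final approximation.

Equation: x² - 2 = 0
Fixed-point form: x = (x² + 2)/(2x)
x₀ = 1.67

x_1 = g(1.670000) = 1.433802
x_2 = g(1.433802) = 1.414347
x_3 = g(1.414347) = 1.414214
x_4 = g(1.414214) = 1.414214
x_5 = g(1.414214) = 1.414214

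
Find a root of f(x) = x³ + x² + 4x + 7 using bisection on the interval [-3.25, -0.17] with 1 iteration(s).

f(x) = x³ + x² + 4x + 7
Initial interval: [-3.25, -0.17]

Iteration 1:
  c_1 = (-3.250000 + (-0.170000))/2 = -1.710000
  f(c_1) = f(-1.710000) = -1.916111
  f(a) × f(c) ≥ 0, new interval: [-1.710000, -0.170000]

After 1 iteration(s), the approximation is c_1 = -1.710000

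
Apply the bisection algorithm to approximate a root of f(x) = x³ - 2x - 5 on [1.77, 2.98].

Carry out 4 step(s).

f(x) = x³ - 2x - 5
Initial interval: [1.77, 2.98]

Iteration 1:
  c_1 = (1.770000 + 2.980000)/2 = 2.375000
  f(c_1) = f(2.375000) = 3.646484
  f(a) × f(c) < 0, new interval: [1.770000, 2.375000]
Iteration 2:
  c_2 = (1.770000 + 2.375000)/2 = 2.072500
  f(c_2) = f(2.072500) = -0.243081
  f(a) × f(c) ≥ 0, new interval: [2.072500, 2.375000]
Iteration 3:
  c_3 = (2.072500 + 2.375000)/2 = 2.223750
  f(c_3) = f(2.223750) = 1.549086
  f(a) × f(c) < 0, new interval: [2.072500, 2.223750]
Iteration 4:
  c_4 = (2.072500 + 2.223750)/2 = 2.148125
  f(c_4) = f(2.148125) = 0.616146
  f(a) × f(c) < 0, new interval: [2.072500, 2.148125]

After 4 iteration(s), the approximation is c_4 = 2.148125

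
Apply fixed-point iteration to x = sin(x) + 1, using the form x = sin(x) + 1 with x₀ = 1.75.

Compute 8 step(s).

Equation: x = sin(x) + 1
Fixed-point form: x = sin(x) + 1
x₀ = 1.75

x_1 = g(1.750000) = 1.983986
x_2 = g(1.983986) = 1.915845
x_3 = g(1.915845) = 1.941059
x_4 = g(1.941059) = 1.932232
x_5 = g(1.932232) = 1.935390
x_6 = g(1.935390) = 1.934269
x_7 = g(1.934269) = 1.934668
x_8 = g(1.934668) = 1.934526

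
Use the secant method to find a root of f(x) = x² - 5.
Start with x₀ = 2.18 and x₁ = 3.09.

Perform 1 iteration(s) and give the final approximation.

f(x) = x² - 5
x₀ = 2.18, x₁ = 3.09

Secant formula: x_{n+1} = x_n - f(x_n)(x_n - x_{n-1})/(f(x_n) - f(x_{n-1}))

Iteration 1:
  f(2.180000) = -0.247600
  f(3.090000) = 4.548100
  x_2 = 3.090000 - 4.548100×(3.090000 - 2.180000)/(4.548100 - (-0.247600))
       = 2.226983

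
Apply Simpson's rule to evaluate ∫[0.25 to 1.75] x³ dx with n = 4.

f(x) = x³
a = 0.25, b = 1.75, n = 4
h = (b - a)/n = 0.375000

Simpson's rule: (h/3)[f(x₀) + 4f(x₁) + 2f(x₂) + ... + f(xₙ)]

x_0 = 0.2500, f(x_0) = 0.015625, coefficient = 1
x_1 = 0.6250, f(x_1) = 0.244141, coefficient = 4
x_2 = 1.0000, f(x_2) = 1.000000, coefficient = 2
x_3 = 1.3750, f(x_3) = 2.599609, coefficient = 4
x_4 = 1.7500, f(x_4) = 5.359375, coefficient = 1

I ≈ (0.375000/3) × 18.750000 = 2.343750
Exact value: 2.343750
Error: 0.000000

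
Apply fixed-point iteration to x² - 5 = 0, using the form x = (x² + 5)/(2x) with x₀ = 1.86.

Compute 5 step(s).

Equation: x² - 5 = 0
Fixed-point form: x = (x² + 5)/(2x)
x₀ = 1.86

x_1 = g(1.860000) = 2.274086
x_2 = g(2.274086) = 2.236386
x_3 = g(2.236386) = 2.236068
x_4 = g(2.236068) = 2.236068
x_5 = g(2.236068) = 2.236068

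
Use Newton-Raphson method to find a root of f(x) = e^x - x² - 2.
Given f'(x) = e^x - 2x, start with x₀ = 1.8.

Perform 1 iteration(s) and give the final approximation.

f(x) = e^x - x² - 2
f'(x) = e^x - 2x
x₀ = 1.8

Newton-Raphson formula: x_{n+1} = x_n - f(x_n)/f'(x_n)

Iteration 1:
  f(1.800000) = 0.809647
  f'(1.800000) = 2.449647
  x_1 = 1.800000 - 0.809647/2.449647 = 1.469484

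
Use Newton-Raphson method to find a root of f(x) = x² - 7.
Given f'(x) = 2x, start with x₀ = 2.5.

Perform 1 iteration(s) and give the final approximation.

f(x) = x² - 7
f'(x) = 2x
x₀ = 2.5

Newton-Raphson formula: x_{n+1} = x_n - f(x_n)/f'(x_n)

Iteration 1:
  f(2.500000) = -0.750000
  f'(2.500000) = 5.000000
  x_1 = 2.500000 - (-0.750000)/5.000000 = 2.650000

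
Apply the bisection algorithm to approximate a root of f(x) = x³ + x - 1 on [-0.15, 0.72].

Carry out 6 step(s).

f(x) = x³ + x - 1
Initial interval: [-0.15, 0.72]

Iteration 1:
  c_1 = (-0.150000 + 0.720000)/2 = 0.285000
  f(c_1) = f(0.285000) = -0.691851
  f(a) × f(c) ≥ 0, new interval: [0.285000, 0.720000]
Iteration 2:
  c_2 = (0.285000 + 0.720000)/2 = 0.502500
  f(c_2) = f(0.502500) = -0.370616
  f(a) × f(c) ≥ 0, new interval: [0.502500, 0.720000]
Iteration 3:
  c_3 = (0.502500 + 0.720000)/2 = 0.611250
  f(c_3) = f(0.611250) = -0.160371
  f(a) × f(c) ≥ 0, new interval: [0.611250, 0.720000]
Iteration 4:
  c_4 = (0.611250 + 0.720000)/2 = 0.665625
  f(c_4) = f(0.665625) = -0.039465
  f(a) × f(c) ≥ 0, new interval: [0.665625, 0.720000]
Iteration 5:
  c_5 = (0.665625 + 0.720000)/2 = 0.692812
  f(c_5) = f(0.692812) = 0.025355
  f(a) × f(c) < 0, new interval: [0.665625, 0.692812]
Iteration 6:
  c_6 = (0.665625 + 0.692812)/2 = 0.679219
  f(c_6) = f(0.679219) = -0.007432
  f(a) × f(c) ≥ 0, new interval: [0.679219, 0.692812]

After 6 iteration(s), the approximation is c_6 = 0.679219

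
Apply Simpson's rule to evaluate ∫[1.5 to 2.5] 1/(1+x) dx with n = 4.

f(x) = 1/(1+x)
a = 1.5, b = 2.5, n = 4
h = (b - a)/n = 0.250000

Simpson's rule: (h/3)[f(x₀) + 4f(x₁) + 2f(x₂) + ... + f(xₙ)]

x_0 = 1.5000, f(x_0) = 0.400000, coefficient = 1
x_1 = 1.7500, f(x_1) = 0.363636, coefficient = 4
x_2 = 2.0000, f(x_2) = 0.333333, coefficient = 2
x_3 = 2.2500, f(x_3) = 0.307692, coefficient = 4
x_4 = 2.5000, f(x_4) = 0.285714, coefficient = 1

I ≈ (0.250000/3) × 4.037696 = 0.336475
Exact value: 0.336472
Error: 0.000002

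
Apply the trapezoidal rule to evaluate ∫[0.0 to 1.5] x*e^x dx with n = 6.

f(x) = x*e^x
a = 0.0, b = 1.5, n = 6
h = (b - a)/n = 0.250000

Trapezoidal rule: (h/2)[f(x₀) + 2f(x₁) + 2f(x₂) + ... + f(xₙ)]

x_0 = 0.0000, f(x_0) = 0.000000, coefficient = 1
x_1 = 0.2500, f(x_1) = 0.321006, coefficient = 2
x_2 = 0.5000, f(x_2) = 0.824361, coefficient = 2
x_3 = 0.7500, f(x_3) = 1.587750, coefficient = 2
x_4 = 1.0000, f(x_4) = 2.718282, coefficient = 2
x_5 = 1.2500, f(x_5) = 4.362929, coefficient = 2
x_6 = 1.5000, f(x_6) = 6.722534, coefficient = 1

I ≈ (0.250000/2) × 26.351189 = 3.293899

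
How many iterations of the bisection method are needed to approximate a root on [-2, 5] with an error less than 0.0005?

We need (b-a)/2^n ≤ 0.0005
(5 - (-2))/2^n ≤ 0.0005
7/2^n ≤ 0.0005
2^n ≥ 14000
n ≥ log₂(14000) = 13.77
n ≥ 14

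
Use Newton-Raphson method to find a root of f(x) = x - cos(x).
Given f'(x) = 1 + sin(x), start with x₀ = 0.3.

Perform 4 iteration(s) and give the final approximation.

f(x) = x - cos(x)
f'(x) = 1 + sin(x)
x₀ = 0.3

Newton-Raphson formula: x_{n+1} = x_n - f(x_n)/f'(x_n)

Iteration 1:
  f(0.300000) = -0.655336
  f'(0.300000) = 1.295520
  x_1 = 0.300000 - (-0.655336)/1.295520 = 0.805848
Iteration 2:
  f(0.805848) = 0.113349
  f'(0.805848) = 1.721418
  x_2 = 0.805848 - 0.113349/1.721418 = 0.740002
Iteration 3:
  f(0.740002) = 0.001535
  f'(0.740002) = 1.674289
  x_3 = 0.740002 - 0.001535/1.674289 = 0.739085
Iteration 4:
  f(0.739085) = 0.000000
  f'(0.739085) = 1.673612
  x_4 = 0.739085 - 0.000000/1.673612 = 0.739085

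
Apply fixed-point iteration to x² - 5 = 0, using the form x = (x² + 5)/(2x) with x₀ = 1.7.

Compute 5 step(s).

Equation: x² - 5 = 0
Fixed-point form: x = (x² + 5)/(2x)
x₀ = 1.7

x_1 = g(1.700000) = 2.320588
x_2 = g(2.320588) = 2.237607
x_3 = g(2.237607) = 2.236069
x_4 = g(2.236069) = 2.236068
x_5 = g(2.236068) = 2.236068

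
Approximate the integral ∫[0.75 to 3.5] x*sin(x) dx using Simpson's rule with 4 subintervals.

f(x) = x*sin(x)
a = 0.75, b = 3.5, n = 4
h = (b - a)/n = 0.687500

Simpson's rule: (h/3)[f(x₀) + 4f(x₁) + 2f(x₂) + ... + f(xₙ)]

x_0 = 0.7500, f(x_0) = 0.511229, coefficient = 1
x_1 = 1.4375, f(x_1) = 1.424748, coefficient = 4
x_2 = 2.1250, f(x_2) = 1.806930, coefficient = 2
x_3 = 2.8125, f(x_3) = 0.908956, coefficient = 4
x_4 = 3.5000, f(x_4) = -1.227741, coefficient = 1

I ≈ (0.687500/3) × 12.232165 = 2.803205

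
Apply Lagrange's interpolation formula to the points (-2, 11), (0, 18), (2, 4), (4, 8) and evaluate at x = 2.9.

Lagrange interpolation formula:
P(x) = Σ yᵢ × Lᵢ(x)
where Lᵢ(x) = Π_{j≠i} (x - xⱼ)/(xᵢ - xⱼ)

L_0(2.9) = (2.9 - 0)/(-2 - 0) × (2.9 - 2)/(-2 - 2) × (2.9 - 4)/(-2 - 4) = 0.059813
L_1(2.9) = (2.9 - (-2))/(0 - (-2)) × (2.9 - 2)/(0 - 2) × (2.9 - 4)/(0 - 4) = -0.303188
L_2(2.9) = (2.9 - (-2))/(2 - (-2)) × (2.9 - 0)/(2 - 0) × (2.9 - 4)/(2 - 4) = 0.976938
L_3(2.9) = (2.9 - (-2))/(4 - (-2)) × (2.9 - 0)/(4 - 0) × (2.9 - 2)/(4 - 2) = 0.266437

P(2.9) = 11×L_0(2.9) + 18×L_1(2.9) + 4×L_2(2.9) + 8×L_3(2.9)
P(2.9) = 1.239812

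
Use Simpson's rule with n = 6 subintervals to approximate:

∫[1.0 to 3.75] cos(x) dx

f(x) = cos(x)
a = 1.0, b = 3.75, n = 6
h = (b - a)/n = 0.458333

Simpson's rule: (h/3)[f(x₀) + 4f(x₁) + 2f(x₂) + ... + f(xₙ)]

x_0 = 1.0000, f(x_0) = 0.540302, coefficient = 1
x_1 = 1.4583, f(x_1) = 0.112226, coefficient = 4
x_2 = 1.9167, f(x_2) = -0.339016, coefficient = 2
x_3 = 2.3750, f(x_3) = -0.720278, coefficient = 4
x_4 = 2.8333, f(x_4) = -0.952863, coefficient = 2
x_5 = 3.2917, f(x_5) = -0.988760, coefficient = 4
x_6 = 3.7500, f(x_6) = -0.820559, coefficient = 1

I ≈ (0.458333/3) × -9.251264 = -1.413388
Exact value: -1.413032
Error: 0.000355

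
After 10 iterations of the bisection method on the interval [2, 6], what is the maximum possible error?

Bisection error bound: |error| ≤ (b-a)/2^n
|error| ≤ (6 - 2)/2^10 = 4/2^10
|error| ≤ 0.0039062500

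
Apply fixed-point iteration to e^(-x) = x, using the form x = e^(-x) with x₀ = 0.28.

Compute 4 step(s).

Equation: e^(-x) = x
Fixed-point form: x = e^(-x)
x₀ = 0.28

x_1 = g(0.280000) = 0.755784
x_2 = g(0.755784) = 0.469642
x_3 = g(0.469642) = 0.625226
x_4 = g(0.625226) = 0.535141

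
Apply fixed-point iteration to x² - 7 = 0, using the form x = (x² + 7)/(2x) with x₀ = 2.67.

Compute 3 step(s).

Equation: x² - 7 = 0
Fixed-point form: x = (x² + 7)/(2x)
x₀ = 2.67

x_1 = g(2.670000) = 2.645861
x_2 = g(2.645861) = 2.645751
x_3 = g(2.645751) = 2.645751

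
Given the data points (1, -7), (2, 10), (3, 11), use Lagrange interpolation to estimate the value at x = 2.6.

Lagrange interpolation formula:
P(x) = Σ yᵢ × Lᵢ(x)
where Lᵢ(x) = Π_{j≠i} (x - xⱼ)/(xᵢ - xⱼ)

L_0(2.6) = (2.6 - 2)/(1 - 2) × (2.6 - 3)/(1 - 3) = -0.120000
L_1(2.6) = (2.6 - 1)/(2 - 1) × (2.6 - 3)/(2 - 3) = 0.640000
L_2(2.6) = (2.6 - 1)/(3 - 1) × (2.6 - 2)/(3 - 2) = 0.480000

P(2.6) = (-7)×L_0(2.6) + 10×L_1(2.6) + 11×L_2(2.6)
P(2.6) = 12.520000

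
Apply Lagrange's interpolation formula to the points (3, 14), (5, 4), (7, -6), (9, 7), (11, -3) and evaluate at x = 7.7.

Lagrange interpolation formula:
P(x) = Σ yᵢ × Lᵢ(x)
where Lᵢ(x) = Π_{j≠i} (x - xⱼ)/(xᵢ - xⱼ)

L_0(7.7) = (7.7 - 5)/(3 - 5) × (7.7 - 7)/(3 - 7) × (7.7 - 9)/(3 - 9) × (7.7 - 11)/(3 - 11) = 0.021115
L_1(7.7) = (7.7 - 3)/(5 - 3) × (7.7 - 7)/(5 - 7) × (7.7 - 9)/(5 - 9) × (7.7 - 11)/(5 - 11) = -0.147022
L_2(7.7) = (7.7 - 3)/(7 - 3) × (7.7 - 5)/(7 - 5) × (7.7 - 9)/(7 - 9) × (7.7 - 11)/(7 - 11) = 0.850627
L_3(7.7) = (7.7 - 3)/(9 - 3) × (7.7 - 5)/(9 - 5) × (7.7 - 7)/(9 - 7) × (7.7 - 11)/(9 - 11) = 0.305353
L_4(7.7) = (7.7 - 3)/(11 - 3) × (7.7 - 5)/(11 - 5) × (7.7 - 7)/(11 - 7) × (7.7 - 9)/(11 - 9) = -0.030073

P(7.7) = 14×L_0(7.7) + 4×L_1(7.7) + (-6)×L_2(7.7) + 7×L_3(7.7) + (-3)×L_4(7.7)
P(7.7) = -3.168549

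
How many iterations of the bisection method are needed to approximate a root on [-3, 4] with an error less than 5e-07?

We need (b-a)/2^n ≤ 5e-07
(4 - (-3))/2^n ≤ 5e-07
7/2^n ≤ 5e-07
2^n ≥ 14000000
n ≥ log₂(14000000) = 23.74
n ≥ 24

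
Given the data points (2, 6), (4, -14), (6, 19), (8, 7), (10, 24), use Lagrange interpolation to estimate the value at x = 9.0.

Lagrange interpolation formula:
P(x) = Σ yᵢ × Lᵢ(x)
where Lᵢ(x) = Π_{j≠i} (x - xⱼ)/(xᵢ - xⱼ)

L_0(9.0) = (9.0 - 4)/(2 - 4) × (9.0 - 6)/(2 - 6) × (9.0 - 8)/(2 - 8) × (9.0 - 10)/(2 - 10) = -0.039062
L_1(9.0) = (9.0 - 2)/(4 - 2) × (9.0 - 6)/(4 - 6) × (9.0 - 8)/(4 - 8) × (9.0 - 10)/(4 - 10) = 0.218750
L_2(9.0) = (9.0 - 2)/(6 - 2) × (9.0 - 4)/(6 - 4) × (9.0 - 8)/(6 - 8) × (9.0 - 10)/(6 - 10) = -0.546875
L_3(9.0) = (9.0 - 2)/(8 - 2) × (9.0 - 4)/(8 - 4) × (9.0 - 6)/(8 - 6) × (9.0 - 10)/(8 - 10) = 1.093750
L_4(9.0) = (9.0 - 2)/(10 - 2) × (9.0 - 4)/(10 - 4) × (9.0 - 6)/(10 - 6) × (9.0 - 8)/(10 - 8) = 0.273438

P(9.0) = 6×L_0(9.0) + (-14)×L_1(9.0) + 19×L_2(9.0) + 7×L_3(9.0) + 24×L_4(9.0)
P(9.0) = 0.531250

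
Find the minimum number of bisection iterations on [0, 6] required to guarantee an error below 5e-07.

We need (b-a)/2^n ≤ 5e-07
(6 - 0)/2^n ≤ 5e-07
6/2^n ≤ 5e-07
2^n ≥ 12000000
n ≥ log₂(12000000) = 23.52
n ≥ 24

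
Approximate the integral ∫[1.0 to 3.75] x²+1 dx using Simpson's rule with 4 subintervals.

f(x) = x²+1
a = 1.0, b = 3.75, n = 4
h = (b - a)/n = 0.687500

Simpson's rule: (h/3)[f(x₀) + 4f(x₁) + 2f(x₂) + ... + f(xₙ)]

x_0 = 1.0000, f(x_0) = 2.000000, coefficient = 1
x_1 = 1.6875, f(x_1) = 3.847656, coefficient = 4
x_2 = 2.3750, f(x_2) = 6.640625, coefficient = 2
x_3 = 3.0625, f(x_3) = 10.378906, coefficient = 4
x_4 = 3.7500, f(x_4) = 15.062500, coefficient = 1

I ≈ (0.687500/3) × 87.250000 = 19.994792
Exact value: 19.994792
Error: 0.000000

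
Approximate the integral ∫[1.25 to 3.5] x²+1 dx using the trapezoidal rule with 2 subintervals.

f(x) = x²+1
a = 1.25, b = 3.5, n = 2
h = (b - a)/n = 1.125000

Trapezoidal rule: (h/2)[f(x₀) + 2f(x₁) + 2f(x₂) + ... + f(xₙ)]

x_0 = 1.2500, f(x_0) = 2.562500, coefficient = 1
x_1 = 2.3750, f(x_1) = 6.640625, coefficient = 2
x_2 = 3.5000, f(x_2) = 13.250000, coefficient = 1

I ≈ (1.125000/2) × 29.093750 = 16.365234
Exact value: 15.890625
Error: 0.474609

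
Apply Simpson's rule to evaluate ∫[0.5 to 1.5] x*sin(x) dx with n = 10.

f(x) = x*sin(x)
a = 0.5, b = 1.5, n = 10
h = (b - a)/n = 0.100000

Simpson's rule: (h/3)[f(x₀) + 4f(x₁) + 2f(x₂) + ... + f(xₙ)]

x_0 = 0.5000, f(x_0) = 0.239713, coefficient = 1
x_1 = 0.6000, f(x_1) = 0.338785, coefficient = 4
x_2 = 0.7000, f(x_2) = 0.450952, coefficient = 2
x_3 = 0.8000, f(x_3) = 0.573885, coefficient = 4
x_4 = 0.9000, f(x_4) = 0.704994, coefficient = 2
x_5 = 1.0000, f(x_5) = 0.841471, coefficient = 4
x_6 = 1.1000, f(x_6) = 0.980328, coefficient = 2
x_7 = 1.2000, f(x_7) = 1.118447, coefficient = 4
x_8 = 1.3000, f(x_8) = 1.252626, coefficient = 2
x_9 = 1.4000, f(x_9) = 1.379630, coefficient = 4
x_10 = 1.5000, f(x_10) = 1.496242, coefficient = 1

I ≈ (0.100000/3) × 25.522627 = 0.850754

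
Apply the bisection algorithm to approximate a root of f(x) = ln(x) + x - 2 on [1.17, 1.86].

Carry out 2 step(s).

f(x) = ln(x) + x - 2
Initial interval: [1.17, 1.86]

Iteration 1:
  c_1 = (1.170000 + 1.860000)/2 = 1.515000
  f(c_1) = f(1.515000) = -0.069585
  f(a) × f(c) ≥ 0, new interval: [1.515000, 1.860000]
Iteration 2:
  c_2 = (1.515000 + 1.860000)/2 = 1.687500
  f(c_2) = f(1.687500) = 0.210748
  f(a) × f(c) < 0, new interval: [1.515000, 1.687500]

After 2 iteration(s), the approximation is c_2 = 1.687500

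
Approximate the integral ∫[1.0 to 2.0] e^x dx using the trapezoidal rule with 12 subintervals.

f(x) = e^x
a = 1.0, b = 2.0, n = 12
h = (b - a)/n = 0.083333

Trapezoidal rule: (h/2)[f(x₀) + 2f(x₁) + 2f(x₂) + ... + f(xₙ)]

x_0 = 1.0000, f(x_0) = 2.718282, coefficient = 1
x_1 = 1.0833, f(x_1) = 2.954512, coefficient = 2
x_2 = 1.1667, f(x_2) = 3.211271, coefficient = 2
x_3 = 1.2500, f(x_3) = 3.490343, coefficient = 2
x_4 = 1.3333, f(x_4) = 3.793668, coefficient = 2
x_5 = 1.4167, f(x_5) = 4.123353, coefficient = 2
x_6 = 1.5000, f(x_6) = 4.481689, coefficient = 2
x_7 = 1.5833, f(x_7) = 4.871166, coefficient = 2
x_8 = 1.6667, f(x_8) = 5.294490, coefficient = 2
x_9 = 1.7500, f(x_9) = 5.754603, coefficient = 2
x_10 = 1.8333, f(x_10) = 6.254701, coefficient = 2
x_11 = 1.9167, f(x_11) = 6.798260, coefficient = 2
x_12 = 2.0000, f(x_12) = 7.389056, coefficient = 1

I ≈ (0.083333/2) × 112.163447 = 4.673477
Exact value: 4.670774
Error: 0.002703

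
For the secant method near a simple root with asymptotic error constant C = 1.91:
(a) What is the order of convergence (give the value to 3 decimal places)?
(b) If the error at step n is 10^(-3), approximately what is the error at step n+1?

(a) Secant method has superlinear convergence with order φ = (1+√5)/2 ≈ 1.618.
    This means |e_{n+1}| ≈ C|e_n|^1.618.

(b) With |e_n| = 10^(-3) and C = 1.91:
    |e_{n+1}| ≈ 1.91 × (10^(-3))^1.618 = 1.91 × 10^(-4.85)

(a) ≈ 1.618 (golden ratio); (b) |e_{n+1}| ≈ 2.673e-05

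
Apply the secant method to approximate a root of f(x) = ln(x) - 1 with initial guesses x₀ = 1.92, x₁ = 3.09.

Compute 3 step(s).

f(x) = ln(x) - 1
x₀ = 1.92, x₁ = 3.09

Secant formula: x_{n+1} = x_n - f(x_n)(x_n - x_{n-1})/(f(x_n) - f(x_{n-1}))

Iteration 1:
  f(1.920000) = -0.347675
  f(3.090000) = 0.128171
  x_2 = 3.090000 - 0.128171×(3.090000 - 1.920000)/(0.128171 - (-0.347675))
       = 2.774856
Iteration 2:
  f(3.090000) = 0.128171
  f(2.774856) = 0.020599
  x_3 = 2.774856 - 0.020599×(2.774856 - 3.090000)/(0.020599 - 0.128171)
       = 2.714510
Iteration 3:
  f(2.774856) = 0.020599
  f(2.714510) = -0.001389
  x_4 = 2.714510 - (-0.001389)×(2.714510 - 2.774856)/(-0.001389 - 0.020599)
       = 2.718321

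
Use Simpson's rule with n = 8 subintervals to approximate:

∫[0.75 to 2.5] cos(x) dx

f(x) = cos(x)
a = 0.75, b = 2.5, n = 8
h = (b - a)/n = 0.218750

Simpson's rule: (h/3)[f(x₀) + 4f(x₁) + 2f(x₂) + ... + f(xₙ)]

x_0 = 0.7500, f(x_0) = 0.731689, coefficient = 1
x_1 = 0.9688, f(x_1) = 0.566330, coefficient = 4
x_2 = 1.1875, f(x_2) = 0.373980, coefficient = 2
x_3 = 1.4062, f(x_3) = 0.163805, coefficient = 4
x_4 = 1.6250, f(x_4) = -0.054177, coefficient = 2
x_5 = 1.8438, f(x_5) = -0.269577, coefficient = 4
x_6 = 2.0625, f(x_6) = -0.472128, coefficient = 2
x_7 = 2.2812, f(x_7) = -0.652178, coefficient = 4
x_8 = 2.5000, f(x_8) = -0.801144, coefficient = 1

I ≈ (0.218750/3) × -1.140585 = -0.083168
Exact value: -0.083167
Error: 0.000001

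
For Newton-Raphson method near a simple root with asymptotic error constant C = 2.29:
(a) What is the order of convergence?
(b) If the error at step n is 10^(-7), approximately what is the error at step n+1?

(a) Newton-Raphson has quadratic (order 2) convergence near simple roots.
    This means |e_{n+1}| ≈ C|e_n|².

(b) With |e_n| = 10^(-7) and C = 2.29:
    |e_{n+1}| ≈ 2.29 × (10^(-7))² = 2.29 × 10^(-14)

(a) 2 (quadratic); (b) |e_{n+1}| ≈ 2.290e-14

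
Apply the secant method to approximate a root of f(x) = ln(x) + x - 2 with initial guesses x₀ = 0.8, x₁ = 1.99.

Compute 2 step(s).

f(x) = ln(x) + x - 2
x₀ = 0.8, x₁ = 1.99

Secant formula: x_{n+1} = x_n - f(x_n)(x_n - x_{n-1})/(f(x_n) - f(x_{n-1}))

Iteration 1:
  f(0.800000) = -1.423144
  f(1.990000) = 0.678135
  x_2 = 1.990000 - 0.678135×(1.990000 - 0.800000)/(0.678135 - (-1.423144))
       = 1.605957
Iteration 2:
  f(1.990000) = 0.678135
  f(1.605957) = 0.079678
  x_3 = 1.605957 - 0.079678×(1.605957 - 1.990000)/(0.079678 - 0.678135)
       = 1.554827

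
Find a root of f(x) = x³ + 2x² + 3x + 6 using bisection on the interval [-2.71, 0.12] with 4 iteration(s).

f(x) = x³ + 2x² + 3x + 6
Initial interval: [-2.71, 0.12]

Iteration 1:
  c_1 = (-2.710000 + 0.120000)/2 = -1.295000
  f(c_1) = f(-1.295000) = 3.297303
  f(a) × f(c) < 0, new interval: [-2.710000, -1.295000]
Iteration 2:
  c_2 = (-2.710000 + (-1.295000))/2 = -2.002500
  f(c_2) = f(-2.002500) = -0.017525
  f(a) × f(c) ≥ 0, new interval: [-2.002500, -1.295000]
Iteration 3:
  c_3 = (-2.002500 + (-1.295000))/2 = -1.648750
  f(c_3) = f(-1.648750) = 2.008580
  f(a) × f(c) < 0, new interval: [-2.002500, -1.648750]
Iteration 4:
  c_4 = (-2.002500 + (-1.648750))/2 = -1.825625
  f(c_4) = f(-1.825625) = 1.104301
  f(a) × f(c) < 0, new interval: [-2.002500, -1.825625]

After 4 iteration(s), the approximation is c_4 = -1.825625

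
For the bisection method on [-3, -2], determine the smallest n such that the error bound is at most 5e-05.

We need (b-a)/2^n ≤ 5e-05
(-2 - (-3))/2^n ≤ 5e-05
1/2^n ≤ 5e-05
2^n ≥ 20000
n ≥ log₂(20000) = 14.29
n ≥ 15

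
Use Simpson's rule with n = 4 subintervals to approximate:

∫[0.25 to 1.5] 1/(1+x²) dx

f(x) = 1/(1+x²)
a = 0.25, b = 1.5, n = 4
h = (b - a)/n = 0.312500

Simpson's rule: (h/3)[f(x₀) + 4f(x₁) + 2f(x₂) + ... + f(xₙ)]

x_0 = 0.2500, f(x_0) = 0.941176, coefficient = 1
x_1 = 0.5625, f(x_1) = 0.759644, coefficient = 4
x_2 = 0.8750, f(x_2) = 0.566372, coefficient = 2
x_3 = 1.1875, f(x_3) = 0.414911, coefficient = 4
x_4 = 1.5000, f(x_4) = 0.307692, coefficient = 1

I ≈ (0.312500/3) × 7.079831 = 0.737482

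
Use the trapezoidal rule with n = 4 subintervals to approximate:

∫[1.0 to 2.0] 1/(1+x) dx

f(x) = 1/(1+x)
a = 1.0, b = 2.0, n = 4
h = (b - a)/n = 0.250000

Trapezoidal rule: (h/2)[f(x₀) + 2f(x₁) + 2f(x₂) + ... + f(xₙ)]

x_0 = 1.0000, f(x_0) = 0.500000, coefficient = 1
x_1 = 1.2500, f(x_1) = 0.444444, coefficient = 2
x_2 = 1.5000, f(x_2) = 0.400000, coefficient = 2
x_3 = 1.7500, f(x_3) = 0.363636, coefficient = 2
x_4 = 2.0000, f(x_4) = 0.333333, coefficient = 1

I ≈ (0.250000/2) × 3.249495 = 0.406187
Exact value: 0.405465
Error: 0.000722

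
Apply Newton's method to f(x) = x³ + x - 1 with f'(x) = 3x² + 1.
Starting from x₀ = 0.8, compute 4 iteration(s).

f(x) = x³ + x - 1
f'(x) = 3x² + 1
x₀ = 0.8

Newton-Raphson formula: x_{n+1} = x_n - f(x_n)/f'(x_n)

Iteration 1:
  f(0.800000) = 0.312000
  f'(0.800000) = 2.920000
  x_1 = 0.800000 - 0.312000/2.920000 = 0.693151
Iteration 2:
  f(0.693151) = 0.026180
  f'(0.693151) = 2.441374
  x_2 = 0.693151 - 0.026180/2.441374 = 0.682427
Iteration 3:
  f(0.682427) = 0.000238
  f'(0.682427) = 2.397120
  x_3 = 0.682427 - 0.000238/2.397120 = 0.682328
Iteration 4:
  f(0.682328) = 0.000000
  f'(0.682328) = 2.396714
  x_4 = 0.682328 - 0.000000/2.396714 = 0.682328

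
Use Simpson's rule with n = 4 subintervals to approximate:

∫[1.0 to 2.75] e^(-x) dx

f(x) = e^(-x)
a = 1.0, b = 2.75, n = 4
h = (b - a)/n = 0.437500

Simpson's rule: (h/3)[f(x₀) + 4f(x₁) + 2f(x₂) + ... + f(xₙ)]

x_0 = 1.0000, f(x_0) = 0.367879, coefficient = 1
x_1 = 1.4375, f(x_1) = 0.237521, coefficient = 4
x_2 = 1.8750, f(x_2) = 0.153355, coefficient = 2
x_3 = 2.3125, f(x_3) = 0.099013, coefficient = 4
x_4 = 2.7500, f(x_4) = 0.063928, coefficient = 1

I ≈ (0.437500/3) × 2.084654 = 0.304012
Exact value: 0.303952
Error: 0.000060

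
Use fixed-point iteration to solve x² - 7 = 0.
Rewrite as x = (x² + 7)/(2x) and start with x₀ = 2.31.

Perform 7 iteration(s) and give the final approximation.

Equation: x² - 7 = 0
Fixed-point form: x = (x² + 7)/(2x)
x₀ = 2.31

x_1 = g(2.310000) = 2.670152
x_2 = g(2.670152) = 2.645863
x_3 = g(2.645863) = 2.645751
x_4 = g(2.645751) = 2.645751
x_5 = g(2.645751) = 2.645751
x_6 = g(2.645751) = 2.645751
x_7 = g(2.645751) = 2.645751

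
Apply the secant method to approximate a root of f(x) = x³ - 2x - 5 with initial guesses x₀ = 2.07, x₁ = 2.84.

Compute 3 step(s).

f(x) = x³ - 2x - 5
x₀ = 2.07, x₁ = 2.84

Secant formula: x_{n+1} = x_n - f(x_n)(x_n - x_{n-1})/(f(x_n) - f(x_{n-1}))

Iteration 1:
  f(2.070000) = -0.270257
  f(2.840000) = 12.226304
  x_2 = 2.840000 - 12.226304×(2.840000 - 2.070000)/(12.226304 - (-0.270257))
       = 2.086652
Iteration 2:
  f(2.840000) = 12.226304
  f(2.086652) = -0.087773
  x_3 = 2.086652 - (-0.087773)×(2.086652 - 2.840000)/(-0.087773 - 12.226304)
       = 2.092022
Iteration 3:
  f(2.086652) = -0.087773
  f(2.092022) = -0.028190
  x_4 = 2.092022 - (-0.028190)×(2.092022 - 2.086652)/(-0.028190 - (-0.087773))
       = 2.094563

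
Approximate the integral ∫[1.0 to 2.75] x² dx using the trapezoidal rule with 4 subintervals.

f(x) = x²
a = 1.0, b = 2.75, n = 4
h = (b - a)/n = 0.437500

Trapezoidal rule: (h/2)[f(x₀) + 2f(x₁) + 2f(x₂) + ... + f(xₙ)]

x_0 = 1.0000, f(x_0) = 1.000000, coefficient = 1
x_1 = 1.4375, f(x_1) = 2.066406, coefficient = 2
x_2 = 1.8750, f(x_2) = 3.515625, coefficient = 2
x_3 = 2.3125, f(x_3) = 5.347656, coefficient = 2
x_4 = 2.7500, f(x_4) = 7.562500, coefficient = 1

I ≈ (0.437500/2) × 30.421875 = 6.654785
Exact value: 6.598958
Error: 0.055827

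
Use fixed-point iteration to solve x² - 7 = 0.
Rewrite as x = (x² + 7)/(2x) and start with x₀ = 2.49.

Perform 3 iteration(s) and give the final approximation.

Equation: x² - 7 = 0
Fixed-point form: x = (x² + 7)/(2x)
x₀ = 2.49

x_1 = g(2.490000) = 2.650622
x_2 = g(2.650622) = 2.645756
x_3 = g(2.645756) = 2.645751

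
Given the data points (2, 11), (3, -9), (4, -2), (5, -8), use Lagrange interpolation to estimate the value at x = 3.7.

Lagrange interpolation formula:
P(x) = Σ yᵢ × Lᵢ(x)
where Lᵢ(x) = Π_{j≠i} (x - xⱼ)/(xᵢ - xⱼ)

L_0(3.7) = (3.7 - 3)/(2 - 3) × (3.7 - 4)/(2 - 4) × (3.7 - 5)/(2 - 5) = -0.045500
L_1(3.7) = (3.7 - 2)/(3 - 2) × (3.7 - 4)/(3 - 4) × (3.7 - 5)/(3 - 5) = 0.331500
L_2(3.7) = (3.7 - 2)/(4 - 2) × (3.7 - 3)/(4 - 3) × (3.7 - 5)/(4 - 5) = 0.773500
L_3(3.7) = (3.7 - 2)/(5 - 2) × (3.7 - 3)/(5 - 3) × (3.7 - 4)/(5 - 4) = -0.059500

P(3.7) = 11×L_0(3.7) + (-9)×L_1(3.7) + (-2)×L_2(3.7) + (-8)×L_3(3.7)
P(3.7) = -4.555000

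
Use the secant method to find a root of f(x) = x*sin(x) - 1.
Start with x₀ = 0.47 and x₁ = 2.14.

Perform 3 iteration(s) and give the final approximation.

f(x) = x*sin(x) - 1
x₀ = 0.47, x₁ = 2.14

Secant formula: x_{n+1} = x_n - f(x_n)(x_n - x_{n-1})/(f(x_n) - f(x_{n-1}))

Iteration 1:
  f(0.470000) = -0.787143
  f(2.140000) = 0.802587
  x_2 = 2.140000 - 0.802587×(2.140000 - 0.470000)/(0.802587 - (-0.787143))
       = 1.296888
Iteration 2:
  f(2.140000) = 0.802587
  f(1.296888) = 0.248542
  x_3 = 1.296888 - 0.248542×(1.296888 - 2.140000)/(0.248542 - 0.802587)
       = 0.918673
Iteration 3:
  f(1.296888) = 0.248542
  f(0.918673) = -0.269842
  x_4 = 0.918673 - (-0.269842)×(0.918673 - 1.296888)/(-0.269842 - 0.248542)
       = 1.115551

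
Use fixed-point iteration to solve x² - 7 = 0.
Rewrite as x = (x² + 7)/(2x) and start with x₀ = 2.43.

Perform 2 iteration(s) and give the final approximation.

Equation: x² - 7 = 0
Fixed-point form: x = (x² + 7)/(2x)
x₀ = 2.43

x_1 = g(2.430000) = 2.655329
x_2 = g(2.655329) = 2.645769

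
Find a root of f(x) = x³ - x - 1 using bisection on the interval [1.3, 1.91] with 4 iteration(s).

f(x) = x³ - x - 1
Initial interval: [1.3, 1.91]

Iteration 1:
  c_1 = (1.300000 + 1.910000)/2 = 1.605000
  f(c_1) = f(1.605000) = 1.529520
  f(a) × f(c) < 0, new interval: [1.300000, 1.605000]
Iteration 2:
  c_2 = (1.300000 + 1.605000)/2 = 1.452500
  f(c_2) = f(1.452500) = 0.611921
  f(a) × f(c) < 0, new interval: [1.300000, 1.452500]
Iteration 3:
  c_3 = (1.300000 + 1.452500)/2 = 1.376250
  f(c_3) = f(1.376250) = 0.230456
  f(a) × f(c) < 0, new interval: [1.300000, 1.376250]
Iteration 4:
  c_4 = (1.300000 + 1.376250)/2 = 1.338125
  f(c_4) = f(1.338125) = 0.057893
  f(a) × f(c) < 0, new interval: [1.300000, 1.338125]

After 4 iteration(s), the approximation is c_4 = 1.338125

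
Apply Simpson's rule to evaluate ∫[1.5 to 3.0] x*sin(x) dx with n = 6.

f(x) = x*sin(x)
a = 1.5, b = 3.0, n = 6
h = (b - a)/n = 0.250000

Simpson's rule: (h/3)[f(x₀) + 4f(x₁) + 2f(x₂) + ... + f(xₙ)]

x_0 = 1.5000, f(x_0) = 1.496242, coefficient = 1
x_1 = 1.7500, f(x_1) = 1.721975, coefficient = 4
x_2 = 2.0000, f(x_2) = 1.818595, coefficient = 2
x_3 = 2.2500, f(x_3) = 1.750665, coefficient = 4
x_4 = 2.5000, f(x_4) = 1.496180, coefficient = 2
x_5 = 2.7500, f(x_5) = 1.049568, coefficient = 4
x_6 = 3.0000, f(x_6) = 0.423360, coefficient = 1

I ≈ (0.250000/3) × 26.637984 = 2.219832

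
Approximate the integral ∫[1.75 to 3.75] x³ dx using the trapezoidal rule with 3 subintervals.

f(x) = x³
a = 1.75, b = 3.75, n = 3
h = (b - a)/n = 0.666667

Trapezoidal rule: (h/2)[f(x₀) + 2f(x₁) + 2f(x₂) + ... + f(xₙ)]

x_0 = 1.7500, f(x_0) = 5.359375, coefficient = 1
x_1 = 2.4167, f(x_1) = 14.114005, coefficient = 2
x_2 = 3.0833, f(x_2) = 29.313079, coefficient = 2
x_3 = 3.7500, f(x_3) = 52.734375, coefficient = 1

I ≈ (0.666667/2) × 144.947917 = 48.315972
Exact value: 47.093750
Error: 1.222222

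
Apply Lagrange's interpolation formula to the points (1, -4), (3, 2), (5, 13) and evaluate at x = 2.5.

Lagrange interpolation formula:
P(x) = Σ yᵢ × Lᵢ(x)
where Lᵢ(x) = Π_{j≠i} (x - xⱼ)/(xᵢ - xⱼ)

L_0(2.5) = (2.5 - 3)/(1 - 3) × (2.5 - 5)/(1 - 5) = 0.156250
L_1(2.5) = (2.5 - 1)/(3 - 1) × (2.5 - 5)/(3 - 5) = 0.937500
L_2(2.5) = (2.5 - 1)/(5 - 1) × (2.5 - 3)/(5 - 3) = -0.093750

P(2.5) = (-4)×L_0(2.5) + 2×L_1(2.5) + 13×L_2(2.5)
P(2.5) = 0.031250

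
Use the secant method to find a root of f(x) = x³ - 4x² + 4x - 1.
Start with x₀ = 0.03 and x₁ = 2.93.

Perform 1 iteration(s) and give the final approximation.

f(x) = x³ - 4x² + 4x - 1
x₀ = 0.03, x₁ = 2.93

Secant formula: x_{n+1} = x_n - f(x_n)(x_n - x_{n-1})/(f(x_n) - f(x_{n-1}))

Iteration 1:
  f(0.030000) = -0.883573
  f(2.930000) = 1.534157
  x_2 = 2.930000 - 1.534157×(2.930000 - 0.030000)/(1.534157 - (-0.883573))
       = 1.089821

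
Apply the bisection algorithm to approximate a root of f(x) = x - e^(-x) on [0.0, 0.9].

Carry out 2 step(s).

f(x) = x - e^(-x)
Initial interval: [0.0, 0.9]

Iteration 1:
  c_1 = (0.000000 + 0.900000)/2 = 0.450000
  f(c_1) = f(0.450000) = -0.187628
  f(a) × f(c) ≥ 0, new interval: [0.450000, 0.900000]
Iteration 2:
  c_2 = (0.450000 + 0.900000)/2 = 0.675000
  f(c_2) = f(0.675000) = 0.165844
  f(a) × f(c) < 0, new interval: [0.450000, 0.675000]

After 2 iteration(s), the approximation is c_2 = 0.675000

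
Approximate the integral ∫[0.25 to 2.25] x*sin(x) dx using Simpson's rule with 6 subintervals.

f(x) = x*sin(x)
a = 0.25, b = 2.25, n = 6
h = (b - a)/n = 0.333333

Simpson's rule: (h/3)[f(x₀) + 4f(x₁) + 2f(x₂) + ... + f(xₙ)]

x_0 = 0.2500, f(x_0) = 0.061851, coefficient = 1
x_1 = 0.5833, f(x_1) = 0.321305, coefficient = 4
x_2 = 0.9167, f(x_2) = 0.727446, coefficient = 2
x_3 = 1.2500, f(x_3) = 1.186231, coefficient = 4
x_4 = 1.5833, f(x_4) = 1.583209, coefficient = 2
x_5 = 1.9167, f(x_5) = 1.803163, coefficient = 4
x_6 = 2.2500, f(x_6) = 1.750665, coefficient = 1

I ≈ (0.333333/3) × 19.676623 = 2.186291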